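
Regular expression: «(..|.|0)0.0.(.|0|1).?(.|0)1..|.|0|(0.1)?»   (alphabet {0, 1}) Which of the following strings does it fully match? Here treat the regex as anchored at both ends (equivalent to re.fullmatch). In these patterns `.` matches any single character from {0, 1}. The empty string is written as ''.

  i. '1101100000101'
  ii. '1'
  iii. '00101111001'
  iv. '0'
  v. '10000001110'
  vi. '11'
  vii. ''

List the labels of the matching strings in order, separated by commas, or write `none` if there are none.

ii, iv, v, vii

i → no match
ii → match
iii → no match
iv → match
v → match
vi → no match
vii → match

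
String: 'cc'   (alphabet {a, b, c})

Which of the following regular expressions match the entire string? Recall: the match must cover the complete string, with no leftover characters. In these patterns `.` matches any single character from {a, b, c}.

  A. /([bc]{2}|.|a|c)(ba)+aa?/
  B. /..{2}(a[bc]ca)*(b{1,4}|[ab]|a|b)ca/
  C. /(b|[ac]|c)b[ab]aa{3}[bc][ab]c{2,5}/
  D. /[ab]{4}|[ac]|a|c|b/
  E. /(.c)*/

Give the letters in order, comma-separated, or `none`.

E

A → no match
B → no match — must end with 'ca'
C → no match
D → no match
E → match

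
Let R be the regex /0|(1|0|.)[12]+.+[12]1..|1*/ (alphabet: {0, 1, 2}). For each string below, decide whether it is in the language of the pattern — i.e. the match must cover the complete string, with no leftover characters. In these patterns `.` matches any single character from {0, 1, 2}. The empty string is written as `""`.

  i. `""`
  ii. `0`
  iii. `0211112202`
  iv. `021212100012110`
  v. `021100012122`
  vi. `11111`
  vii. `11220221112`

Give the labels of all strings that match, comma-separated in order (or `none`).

i, ii, iv, v, vi, vii

i → match
ii → match
iii → no match
iv → match
v → match
vi → match
vii → match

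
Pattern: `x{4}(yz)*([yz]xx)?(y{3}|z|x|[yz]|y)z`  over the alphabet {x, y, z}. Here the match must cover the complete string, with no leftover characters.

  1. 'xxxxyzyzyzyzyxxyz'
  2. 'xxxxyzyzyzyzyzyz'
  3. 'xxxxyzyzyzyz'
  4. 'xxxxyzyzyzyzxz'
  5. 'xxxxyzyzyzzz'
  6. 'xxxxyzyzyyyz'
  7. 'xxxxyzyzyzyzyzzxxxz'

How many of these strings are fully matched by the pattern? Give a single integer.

1 → match
2 → match
3. 'xxxxyzyzyzyz' → match
4 → match
5. 'xxxxyzyzyzzz' → match
6. 'xxxxyzyzyyyz' → match
7 → match
Total matched: 7

7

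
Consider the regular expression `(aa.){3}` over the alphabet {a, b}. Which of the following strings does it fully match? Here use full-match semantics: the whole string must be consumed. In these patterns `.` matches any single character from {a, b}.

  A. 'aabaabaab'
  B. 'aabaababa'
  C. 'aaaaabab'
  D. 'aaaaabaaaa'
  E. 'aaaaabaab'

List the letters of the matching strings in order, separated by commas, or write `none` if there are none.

A → match
B → no match
C → no match
D → no match
E → match

A, E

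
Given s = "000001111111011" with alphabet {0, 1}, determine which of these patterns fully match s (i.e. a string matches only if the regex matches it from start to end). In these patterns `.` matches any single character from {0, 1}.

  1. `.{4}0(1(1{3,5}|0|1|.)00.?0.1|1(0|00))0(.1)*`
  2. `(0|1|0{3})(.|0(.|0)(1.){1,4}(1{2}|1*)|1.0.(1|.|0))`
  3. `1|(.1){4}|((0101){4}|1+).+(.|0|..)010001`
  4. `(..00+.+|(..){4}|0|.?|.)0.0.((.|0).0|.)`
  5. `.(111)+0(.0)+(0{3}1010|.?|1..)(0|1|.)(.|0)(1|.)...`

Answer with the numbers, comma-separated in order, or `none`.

1 → no match
2 → match
3 → no match
4 → no match
5 → no match

2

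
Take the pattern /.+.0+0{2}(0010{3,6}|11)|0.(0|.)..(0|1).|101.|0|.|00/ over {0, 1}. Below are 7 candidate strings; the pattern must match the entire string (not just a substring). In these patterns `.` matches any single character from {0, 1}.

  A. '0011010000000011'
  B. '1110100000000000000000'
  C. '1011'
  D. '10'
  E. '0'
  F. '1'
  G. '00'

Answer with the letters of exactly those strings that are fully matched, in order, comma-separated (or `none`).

A → match
B → no match
C → match
D → no match
E → match
F → match
G → match

A, C, E, F, G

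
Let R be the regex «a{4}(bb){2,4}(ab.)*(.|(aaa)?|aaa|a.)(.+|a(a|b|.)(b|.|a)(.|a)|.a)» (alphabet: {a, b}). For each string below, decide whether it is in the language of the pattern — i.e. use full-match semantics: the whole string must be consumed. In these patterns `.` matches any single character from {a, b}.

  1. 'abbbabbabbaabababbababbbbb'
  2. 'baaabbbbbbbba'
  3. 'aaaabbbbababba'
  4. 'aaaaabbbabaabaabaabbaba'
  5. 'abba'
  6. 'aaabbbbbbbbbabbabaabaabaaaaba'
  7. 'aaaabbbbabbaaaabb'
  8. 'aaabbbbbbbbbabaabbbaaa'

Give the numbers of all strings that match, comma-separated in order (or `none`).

1 → no match
2 → no match — must start with 'a'
3 → match
4 → no match
5 → no match
6 → no match
7 → match
8 → no match

3, 7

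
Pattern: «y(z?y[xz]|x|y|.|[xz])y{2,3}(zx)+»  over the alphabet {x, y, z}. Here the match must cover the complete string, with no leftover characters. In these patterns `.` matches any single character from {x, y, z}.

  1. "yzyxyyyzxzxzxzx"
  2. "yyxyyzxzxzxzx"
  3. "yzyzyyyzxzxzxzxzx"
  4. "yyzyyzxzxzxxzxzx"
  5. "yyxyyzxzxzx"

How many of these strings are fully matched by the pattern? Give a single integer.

4

1 → match
2 → match
3 → match
4 → no match
5 → match
Total matched: 4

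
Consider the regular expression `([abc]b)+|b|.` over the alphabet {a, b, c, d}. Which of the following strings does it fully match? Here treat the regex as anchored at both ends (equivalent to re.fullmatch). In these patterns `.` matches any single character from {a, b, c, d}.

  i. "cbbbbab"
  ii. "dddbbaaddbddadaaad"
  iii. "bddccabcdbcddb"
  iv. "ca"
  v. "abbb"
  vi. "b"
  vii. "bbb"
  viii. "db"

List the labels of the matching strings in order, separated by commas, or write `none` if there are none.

v, vi

i. "cbbbbab" → no match
ii → no match
iii → no match
iv. "ca" → no match
v. "abbb" → match
vi. "b" → match
vii. "bbb" → no match
viii. "db" → no match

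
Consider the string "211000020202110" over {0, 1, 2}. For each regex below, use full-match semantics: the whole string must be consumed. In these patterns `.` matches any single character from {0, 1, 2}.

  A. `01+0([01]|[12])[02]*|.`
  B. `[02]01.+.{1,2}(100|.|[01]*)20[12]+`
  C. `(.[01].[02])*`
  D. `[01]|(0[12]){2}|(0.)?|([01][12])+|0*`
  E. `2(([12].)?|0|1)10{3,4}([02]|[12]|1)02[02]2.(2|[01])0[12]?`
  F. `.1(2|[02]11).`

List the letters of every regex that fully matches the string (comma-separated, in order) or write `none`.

E

A → no match
B → no match
C → no match
D → no match
E → match
F → no match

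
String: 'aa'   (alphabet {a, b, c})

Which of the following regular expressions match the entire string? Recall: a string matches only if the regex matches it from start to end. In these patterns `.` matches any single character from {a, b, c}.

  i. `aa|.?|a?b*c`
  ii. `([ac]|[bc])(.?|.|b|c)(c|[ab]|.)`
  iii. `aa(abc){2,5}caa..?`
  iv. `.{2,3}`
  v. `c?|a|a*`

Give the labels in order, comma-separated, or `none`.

i, ii, iv, v

i → match
ii → match
iii → no match — must start with 'aaabc'
iv → match
v → match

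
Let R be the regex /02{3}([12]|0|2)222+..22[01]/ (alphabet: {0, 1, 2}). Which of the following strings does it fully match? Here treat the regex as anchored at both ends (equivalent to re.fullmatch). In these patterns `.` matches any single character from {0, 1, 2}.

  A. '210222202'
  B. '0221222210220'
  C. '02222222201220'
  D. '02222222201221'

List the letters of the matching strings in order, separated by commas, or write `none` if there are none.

A → no match — must start with '02'
B → no match
C → match
D → match

C, D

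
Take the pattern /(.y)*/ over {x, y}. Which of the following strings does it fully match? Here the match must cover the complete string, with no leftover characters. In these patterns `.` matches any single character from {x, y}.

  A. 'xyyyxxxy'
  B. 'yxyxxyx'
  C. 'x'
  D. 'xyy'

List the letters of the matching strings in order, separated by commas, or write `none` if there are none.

none

A → no match
B → no match
C → no match
D → no match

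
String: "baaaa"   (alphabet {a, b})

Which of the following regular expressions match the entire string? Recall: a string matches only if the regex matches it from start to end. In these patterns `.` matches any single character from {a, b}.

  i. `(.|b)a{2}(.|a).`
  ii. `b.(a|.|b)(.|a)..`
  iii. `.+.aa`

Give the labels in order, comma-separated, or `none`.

i, iii

i → match
ii → no match
iii → match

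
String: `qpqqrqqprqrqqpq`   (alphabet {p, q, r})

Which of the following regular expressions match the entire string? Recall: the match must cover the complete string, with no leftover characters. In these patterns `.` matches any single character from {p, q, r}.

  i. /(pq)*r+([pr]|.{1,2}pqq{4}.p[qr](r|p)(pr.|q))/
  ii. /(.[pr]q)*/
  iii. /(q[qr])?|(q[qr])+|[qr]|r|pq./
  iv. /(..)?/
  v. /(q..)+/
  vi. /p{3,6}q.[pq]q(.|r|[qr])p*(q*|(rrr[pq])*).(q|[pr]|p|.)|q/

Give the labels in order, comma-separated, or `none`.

i → no match
ii → no match
iii → no match
iv → no match
v → match
vi → no match

v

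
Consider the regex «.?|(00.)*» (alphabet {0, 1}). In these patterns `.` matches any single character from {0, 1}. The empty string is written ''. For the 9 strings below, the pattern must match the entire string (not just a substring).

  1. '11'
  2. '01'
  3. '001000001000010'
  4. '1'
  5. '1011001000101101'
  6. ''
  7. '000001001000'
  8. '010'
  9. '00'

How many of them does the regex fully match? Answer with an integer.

3

1. '11' → no match
2. '01' → no match
3 → no match
4. '1' → match
5 → no match
6. '' → match
7. '000001001000' → match
8. '010' → no match
9. '00' → no match
Total matched: 3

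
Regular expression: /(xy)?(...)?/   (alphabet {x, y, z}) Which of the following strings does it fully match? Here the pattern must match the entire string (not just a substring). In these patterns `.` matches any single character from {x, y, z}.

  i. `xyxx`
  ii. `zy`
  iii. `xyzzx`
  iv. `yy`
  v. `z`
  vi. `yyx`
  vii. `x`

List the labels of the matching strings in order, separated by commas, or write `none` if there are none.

iii, vi

i → no match
ii → no match
iii → match
iv → no match
v → no match
vi → match
vii → no match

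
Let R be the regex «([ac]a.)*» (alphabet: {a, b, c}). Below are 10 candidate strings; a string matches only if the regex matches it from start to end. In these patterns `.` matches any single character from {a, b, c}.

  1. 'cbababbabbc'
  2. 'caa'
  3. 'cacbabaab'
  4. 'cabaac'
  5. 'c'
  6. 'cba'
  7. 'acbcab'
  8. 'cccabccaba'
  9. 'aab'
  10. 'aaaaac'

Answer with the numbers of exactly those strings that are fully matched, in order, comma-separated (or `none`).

2, 4, 9, 10

1 → no match
2 → match
3 → no match
4 → match
5 → no match
6 → no match
7 → no match
8 → no match
9 → match
10 → match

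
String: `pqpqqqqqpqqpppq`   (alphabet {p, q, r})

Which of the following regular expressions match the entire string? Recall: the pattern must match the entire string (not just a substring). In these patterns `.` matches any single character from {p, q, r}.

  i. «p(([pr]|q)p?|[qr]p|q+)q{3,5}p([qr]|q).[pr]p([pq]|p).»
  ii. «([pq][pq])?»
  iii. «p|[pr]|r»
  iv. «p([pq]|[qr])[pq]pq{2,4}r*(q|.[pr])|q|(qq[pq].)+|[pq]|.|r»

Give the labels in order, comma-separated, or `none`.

i

i → match
ii → no match
iii → no match
iv → no match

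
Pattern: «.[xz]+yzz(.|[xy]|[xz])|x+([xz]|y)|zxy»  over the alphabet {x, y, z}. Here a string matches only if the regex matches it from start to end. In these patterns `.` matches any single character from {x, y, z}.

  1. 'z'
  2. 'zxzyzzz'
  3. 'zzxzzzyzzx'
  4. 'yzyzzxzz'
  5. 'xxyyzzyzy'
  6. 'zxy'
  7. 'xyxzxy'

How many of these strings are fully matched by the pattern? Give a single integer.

3

1 → no match
2 → match
3 → match
4 → no match
5 → no match
6 → match
7 → no match
Total matched: 3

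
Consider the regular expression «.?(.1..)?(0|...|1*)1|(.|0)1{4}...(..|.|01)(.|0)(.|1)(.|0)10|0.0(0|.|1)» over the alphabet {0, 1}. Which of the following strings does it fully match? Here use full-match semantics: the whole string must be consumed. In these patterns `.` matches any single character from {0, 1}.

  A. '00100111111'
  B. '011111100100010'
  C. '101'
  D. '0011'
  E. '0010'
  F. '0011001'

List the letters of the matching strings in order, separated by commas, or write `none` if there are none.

A. '00100111111' → match
B → match
C. '101' → match
D. '0011' → match
E. '0010' → no match
F. '0011001' → match

A, B, C, D, F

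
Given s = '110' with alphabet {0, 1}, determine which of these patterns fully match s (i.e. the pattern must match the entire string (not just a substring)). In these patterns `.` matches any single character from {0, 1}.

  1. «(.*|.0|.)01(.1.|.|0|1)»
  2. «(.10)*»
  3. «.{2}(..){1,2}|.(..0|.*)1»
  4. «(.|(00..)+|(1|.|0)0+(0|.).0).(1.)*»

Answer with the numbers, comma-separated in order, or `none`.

1 → no match
2 → match
3 → no match
4 → no match

2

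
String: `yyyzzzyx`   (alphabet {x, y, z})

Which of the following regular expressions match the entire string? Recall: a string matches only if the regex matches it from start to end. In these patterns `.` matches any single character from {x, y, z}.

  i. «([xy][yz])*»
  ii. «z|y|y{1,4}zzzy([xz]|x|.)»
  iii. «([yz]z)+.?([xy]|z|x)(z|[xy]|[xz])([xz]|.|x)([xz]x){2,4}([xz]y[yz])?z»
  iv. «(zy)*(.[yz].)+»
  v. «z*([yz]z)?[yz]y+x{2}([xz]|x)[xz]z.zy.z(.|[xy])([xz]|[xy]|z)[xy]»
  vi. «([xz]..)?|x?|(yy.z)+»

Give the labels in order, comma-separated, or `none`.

ii

i → no match
ii → match
iii → no match — must end with `z`
iv → no match
v → no match
vi → no match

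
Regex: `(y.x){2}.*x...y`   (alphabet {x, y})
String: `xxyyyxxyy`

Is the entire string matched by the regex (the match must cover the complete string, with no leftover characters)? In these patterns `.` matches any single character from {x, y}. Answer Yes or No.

No

Every match must start with `y`, but `xxyyyxxyy` does not.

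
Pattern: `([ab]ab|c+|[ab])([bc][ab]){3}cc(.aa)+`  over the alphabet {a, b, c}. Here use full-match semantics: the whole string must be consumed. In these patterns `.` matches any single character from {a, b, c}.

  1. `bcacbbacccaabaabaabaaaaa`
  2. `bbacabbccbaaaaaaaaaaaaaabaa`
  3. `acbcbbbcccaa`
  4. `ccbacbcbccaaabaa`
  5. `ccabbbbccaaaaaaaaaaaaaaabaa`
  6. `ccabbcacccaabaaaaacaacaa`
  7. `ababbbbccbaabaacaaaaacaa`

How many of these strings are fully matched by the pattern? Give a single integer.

7

1 → match
2 → match
3 → match
4 → match
5 → match
6 → match
7 → match
Total matched: 7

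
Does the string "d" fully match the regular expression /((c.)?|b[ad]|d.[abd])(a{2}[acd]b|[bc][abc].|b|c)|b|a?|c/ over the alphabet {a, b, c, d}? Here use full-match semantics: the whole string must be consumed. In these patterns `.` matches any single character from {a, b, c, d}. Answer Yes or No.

No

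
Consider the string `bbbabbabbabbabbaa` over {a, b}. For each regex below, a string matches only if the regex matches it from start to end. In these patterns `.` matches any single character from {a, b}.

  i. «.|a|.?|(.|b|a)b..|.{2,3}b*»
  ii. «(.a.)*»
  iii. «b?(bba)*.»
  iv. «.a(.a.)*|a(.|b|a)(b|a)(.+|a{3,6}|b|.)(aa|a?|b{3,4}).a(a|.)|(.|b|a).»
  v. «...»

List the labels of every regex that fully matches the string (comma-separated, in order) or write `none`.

iii

i → no match
ii → no match
iii → match
iv → no match
v → no match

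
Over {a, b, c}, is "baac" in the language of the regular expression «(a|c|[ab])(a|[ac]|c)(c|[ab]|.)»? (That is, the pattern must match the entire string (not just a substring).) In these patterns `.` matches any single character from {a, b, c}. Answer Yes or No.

No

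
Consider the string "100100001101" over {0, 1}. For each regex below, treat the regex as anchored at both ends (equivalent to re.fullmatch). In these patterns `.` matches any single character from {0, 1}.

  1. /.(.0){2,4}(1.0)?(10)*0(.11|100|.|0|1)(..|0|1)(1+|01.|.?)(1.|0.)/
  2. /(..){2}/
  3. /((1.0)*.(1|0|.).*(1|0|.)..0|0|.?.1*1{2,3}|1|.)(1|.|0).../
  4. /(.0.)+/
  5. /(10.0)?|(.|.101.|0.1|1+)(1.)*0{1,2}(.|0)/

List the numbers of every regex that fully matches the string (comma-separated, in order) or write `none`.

1 → match
2 → no match
3 → match
4 → match
5 → no match

1, 3, 4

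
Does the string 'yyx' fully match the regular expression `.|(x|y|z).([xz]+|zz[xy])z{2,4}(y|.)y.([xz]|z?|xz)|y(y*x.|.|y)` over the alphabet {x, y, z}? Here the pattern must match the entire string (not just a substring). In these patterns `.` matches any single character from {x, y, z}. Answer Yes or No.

No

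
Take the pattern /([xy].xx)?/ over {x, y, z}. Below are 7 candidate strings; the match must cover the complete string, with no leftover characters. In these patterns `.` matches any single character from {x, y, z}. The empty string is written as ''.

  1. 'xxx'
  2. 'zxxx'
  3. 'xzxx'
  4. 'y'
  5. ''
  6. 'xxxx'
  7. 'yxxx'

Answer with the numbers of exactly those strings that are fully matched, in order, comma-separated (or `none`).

3, 5, 6, 7

1 → no match
2 → no match
3 → match
4 → no match
5 → match
6 → match
7 → match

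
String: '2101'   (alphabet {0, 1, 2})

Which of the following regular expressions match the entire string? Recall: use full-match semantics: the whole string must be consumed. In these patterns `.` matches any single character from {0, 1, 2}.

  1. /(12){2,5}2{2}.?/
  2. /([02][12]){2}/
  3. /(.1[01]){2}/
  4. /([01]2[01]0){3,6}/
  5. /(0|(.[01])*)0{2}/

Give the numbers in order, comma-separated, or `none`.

2

1 → no match — must start with '12'
2 → match
3 → no match
4 → no match — must end with '0'
5 → no match — must end with '0'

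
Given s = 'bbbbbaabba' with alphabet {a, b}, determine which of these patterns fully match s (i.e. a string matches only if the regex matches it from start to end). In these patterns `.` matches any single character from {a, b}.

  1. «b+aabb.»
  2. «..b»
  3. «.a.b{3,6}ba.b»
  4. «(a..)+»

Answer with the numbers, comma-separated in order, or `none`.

1

1 → match
2 → no match — must end with 'b'
3 → no match — must end with 'b'
4 → no match — must start with 'a'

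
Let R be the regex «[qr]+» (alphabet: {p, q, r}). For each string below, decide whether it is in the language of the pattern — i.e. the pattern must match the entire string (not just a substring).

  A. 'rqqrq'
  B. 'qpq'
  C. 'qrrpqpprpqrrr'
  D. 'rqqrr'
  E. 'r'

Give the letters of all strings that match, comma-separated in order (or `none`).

A → match
B → no match
C → no match
D → match
E → match

A, D, E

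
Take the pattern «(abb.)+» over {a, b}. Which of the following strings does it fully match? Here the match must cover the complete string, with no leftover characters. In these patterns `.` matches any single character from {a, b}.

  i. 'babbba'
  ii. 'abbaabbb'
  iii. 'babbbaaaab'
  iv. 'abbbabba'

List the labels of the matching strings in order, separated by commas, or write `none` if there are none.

i → no match — must start with 'abb'
ii → match
iii → no match — must start with 'abb'
iv → match

ii, iv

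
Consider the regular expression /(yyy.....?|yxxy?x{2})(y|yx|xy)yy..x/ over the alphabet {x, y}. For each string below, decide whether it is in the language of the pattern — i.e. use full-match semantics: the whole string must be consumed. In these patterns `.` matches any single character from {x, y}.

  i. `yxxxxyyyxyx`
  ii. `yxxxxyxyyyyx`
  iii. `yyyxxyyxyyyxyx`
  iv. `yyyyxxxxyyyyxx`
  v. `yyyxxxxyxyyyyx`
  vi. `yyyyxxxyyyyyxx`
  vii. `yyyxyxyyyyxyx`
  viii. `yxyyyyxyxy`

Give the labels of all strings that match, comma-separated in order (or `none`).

i → match
ii → match
iii → match
iv → match
v → match
vi → match
vii → match
viii → no match — must end with `x`

i, ii, iii, iv, v, vi, vii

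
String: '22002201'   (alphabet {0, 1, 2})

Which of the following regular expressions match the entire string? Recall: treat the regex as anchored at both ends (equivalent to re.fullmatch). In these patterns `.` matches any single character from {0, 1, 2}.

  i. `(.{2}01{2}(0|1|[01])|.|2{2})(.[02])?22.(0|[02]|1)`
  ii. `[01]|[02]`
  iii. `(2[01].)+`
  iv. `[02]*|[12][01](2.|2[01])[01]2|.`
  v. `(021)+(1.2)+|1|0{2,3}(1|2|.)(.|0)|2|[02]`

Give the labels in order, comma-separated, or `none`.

i

i → match
ii → no match
iii → no match
iv → no match
v → no match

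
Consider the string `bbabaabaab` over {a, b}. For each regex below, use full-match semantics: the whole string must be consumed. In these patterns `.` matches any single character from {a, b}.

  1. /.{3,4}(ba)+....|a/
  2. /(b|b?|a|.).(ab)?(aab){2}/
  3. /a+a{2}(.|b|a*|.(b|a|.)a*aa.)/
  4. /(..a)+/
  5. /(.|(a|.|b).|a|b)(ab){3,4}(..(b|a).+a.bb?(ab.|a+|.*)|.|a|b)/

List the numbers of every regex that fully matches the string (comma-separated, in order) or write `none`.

2

1 → no match
2 → match
3 → no match — must start with `a`
4 → no match — must end with `a`
5 → no match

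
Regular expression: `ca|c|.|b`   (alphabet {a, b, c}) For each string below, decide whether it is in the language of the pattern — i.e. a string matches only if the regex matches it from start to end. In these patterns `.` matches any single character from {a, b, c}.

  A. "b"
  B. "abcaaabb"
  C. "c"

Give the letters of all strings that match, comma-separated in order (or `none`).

A, C

A → match
B → no match
C → match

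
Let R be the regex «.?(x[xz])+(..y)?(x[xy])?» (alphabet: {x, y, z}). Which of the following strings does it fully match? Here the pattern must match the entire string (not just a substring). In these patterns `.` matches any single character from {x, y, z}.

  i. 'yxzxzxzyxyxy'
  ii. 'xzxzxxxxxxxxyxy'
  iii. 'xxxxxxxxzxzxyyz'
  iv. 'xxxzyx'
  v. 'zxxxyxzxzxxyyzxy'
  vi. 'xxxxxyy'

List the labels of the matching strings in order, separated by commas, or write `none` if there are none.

i → match
ii → match
iii → no match
iv → no match
v → no match
vi → match

i, ii, vi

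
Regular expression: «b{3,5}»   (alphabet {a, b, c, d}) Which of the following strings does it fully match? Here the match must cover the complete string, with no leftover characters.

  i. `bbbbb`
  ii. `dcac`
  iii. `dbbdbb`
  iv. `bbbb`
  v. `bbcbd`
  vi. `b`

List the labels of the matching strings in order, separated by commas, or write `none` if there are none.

i, iv

i → match
ii → no match — must start with `b`
iii → no match — must start with `b`
iv → match
v → no match — must end with `b`
vi → no match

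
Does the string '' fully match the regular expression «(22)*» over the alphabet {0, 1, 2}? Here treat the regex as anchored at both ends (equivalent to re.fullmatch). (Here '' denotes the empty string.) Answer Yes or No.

Yes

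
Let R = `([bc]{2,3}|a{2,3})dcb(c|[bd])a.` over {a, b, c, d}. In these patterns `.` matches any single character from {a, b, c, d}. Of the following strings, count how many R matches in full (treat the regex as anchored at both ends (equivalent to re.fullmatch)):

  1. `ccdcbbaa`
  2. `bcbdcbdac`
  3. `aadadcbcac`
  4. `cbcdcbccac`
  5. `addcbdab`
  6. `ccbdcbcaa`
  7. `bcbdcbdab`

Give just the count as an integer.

4

1. `ccdcbbaa` → match
2. `bcbdcbdac` → match
3. `aadadcbcac` → no match
4. `cbcdcbccac` → no match
5. `addcbdab` → no match
6. `ccbdcbcaa` → match
7. `bcbdcbdab` → match
Total matched: 4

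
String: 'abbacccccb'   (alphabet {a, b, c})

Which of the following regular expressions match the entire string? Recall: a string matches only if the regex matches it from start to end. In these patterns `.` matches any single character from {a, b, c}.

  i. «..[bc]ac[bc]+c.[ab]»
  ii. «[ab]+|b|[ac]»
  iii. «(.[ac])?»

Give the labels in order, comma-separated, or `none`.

i

i → match
ii → no match
iii → no match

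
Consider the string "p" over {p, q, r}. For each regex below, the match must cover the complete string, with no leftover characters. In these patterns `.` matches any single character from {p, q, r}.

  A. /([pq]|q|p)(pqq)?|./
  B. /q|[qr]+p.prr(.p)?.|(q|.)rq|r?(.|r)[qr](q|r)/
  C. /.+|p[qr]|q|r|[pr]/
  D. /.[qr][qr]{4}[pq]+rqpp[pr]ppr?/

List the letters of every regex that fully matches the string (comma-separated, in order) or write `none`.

A, C

A → match
B → no match
C → match
D → no match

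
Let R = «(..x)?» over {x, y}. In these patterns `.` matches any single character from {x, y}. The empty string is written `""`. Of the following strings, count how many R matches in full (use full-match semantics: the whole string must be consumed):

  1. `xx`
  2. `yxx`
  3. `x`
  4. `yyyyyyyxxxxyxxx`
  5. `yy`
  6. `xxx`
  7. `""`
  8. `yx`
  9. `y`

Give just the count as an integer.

1 → no match
2 → match
3 → no match
4 → no match
5 → no match
6 → match
7 → match
8 → no match
9 → no match
Total matched: 3

3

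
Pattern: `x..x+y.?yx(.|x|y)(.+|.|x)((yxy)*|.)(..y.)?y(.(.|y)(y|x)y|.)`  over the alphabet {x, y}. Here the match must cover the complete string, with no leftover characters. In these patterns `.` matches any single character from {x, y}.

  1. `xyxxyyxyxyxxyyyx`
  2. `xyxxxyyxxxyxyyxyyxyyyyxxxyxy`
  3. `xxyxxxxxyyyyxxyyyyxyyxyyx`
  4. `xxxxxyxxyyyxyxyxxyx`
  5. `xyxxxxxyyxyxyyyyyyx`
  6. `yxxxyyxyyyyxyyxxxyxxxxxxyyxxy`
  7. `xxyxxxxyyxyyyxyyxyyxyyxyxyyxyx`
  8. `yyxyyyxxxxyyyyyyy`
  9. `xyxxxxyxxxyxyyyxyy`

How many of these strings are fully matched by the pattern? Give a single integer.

3

1 → match
2 → no match
3 → no match
4 → no match
5 → match
6 → no match — must start with `x`
7 → match
8 → no match — must start with `x`
9 → no match
Total matched: 3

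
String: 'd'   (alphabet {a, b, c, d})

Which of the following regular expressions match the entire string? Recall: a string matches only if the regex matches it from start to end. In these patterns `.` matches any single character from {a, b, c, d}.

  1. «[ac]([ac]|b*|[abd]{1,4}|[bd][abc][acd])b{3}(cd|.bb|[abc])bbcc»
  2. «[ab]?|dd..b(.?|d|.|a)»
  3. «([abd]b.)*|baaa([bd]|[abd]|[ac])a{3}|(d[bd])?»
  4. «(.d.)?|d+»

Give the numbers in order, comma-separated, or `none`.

4

1 → no match — must end with 'bbcc'
2 → no match
3 → no match
4 → match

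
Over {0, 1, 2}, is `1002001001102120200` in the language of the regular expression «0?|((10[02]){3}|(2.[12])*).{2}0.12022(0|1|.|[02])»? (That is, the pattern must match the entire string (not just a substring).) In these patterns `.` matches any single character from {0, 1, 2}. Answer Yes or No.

No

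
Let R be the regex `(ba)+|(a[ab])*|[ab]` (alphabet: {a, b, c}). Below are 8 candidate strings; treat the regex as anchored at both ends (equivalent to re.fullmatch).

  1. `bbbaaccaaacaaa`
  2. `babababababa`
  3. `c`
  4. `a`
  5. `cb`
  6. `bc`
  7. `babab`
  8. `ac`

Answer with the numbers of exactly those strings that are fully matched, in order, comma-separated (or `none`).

2, 4

1 → no match
2. `babababababa` → match
3. `c` → no match
4. `a` → match
5. `cb` → no match
6. `bc` → no match
7. `babab` → no match
8. `ac` → no match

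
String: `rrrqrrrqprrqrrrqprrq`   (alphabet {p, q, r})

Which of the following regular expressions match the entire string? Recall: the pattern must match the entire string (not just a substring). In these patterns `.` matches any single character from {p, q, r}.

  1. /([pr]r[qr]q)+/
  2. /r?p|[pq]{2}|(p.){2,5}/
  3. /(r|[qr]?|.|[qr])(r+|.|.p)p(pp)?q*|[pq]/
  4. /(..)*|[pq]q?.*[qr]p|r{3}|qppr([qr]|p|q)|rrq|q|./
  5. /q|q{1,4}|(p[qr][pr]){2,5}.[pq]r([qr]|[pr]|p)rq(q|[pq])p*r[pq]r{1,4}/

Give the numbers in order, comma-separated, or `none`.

1 → match
2 → no match
3 → no match
4 → match
5 → no match

1, 4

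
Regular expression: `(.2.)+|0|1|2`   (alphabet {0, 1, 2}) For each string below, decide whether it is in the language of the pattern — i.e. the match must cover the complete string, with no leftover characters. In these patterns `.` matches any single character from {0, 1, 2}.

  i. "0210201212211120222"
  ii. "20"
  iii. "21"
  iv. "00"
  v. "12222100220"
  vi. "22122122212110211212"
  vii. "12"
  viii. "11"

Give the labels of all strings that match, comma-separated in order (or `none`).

i → no match
ii → no match
iii → no match
iv → no match
v → no match
vi → no match
vii → no match
viii → no match

none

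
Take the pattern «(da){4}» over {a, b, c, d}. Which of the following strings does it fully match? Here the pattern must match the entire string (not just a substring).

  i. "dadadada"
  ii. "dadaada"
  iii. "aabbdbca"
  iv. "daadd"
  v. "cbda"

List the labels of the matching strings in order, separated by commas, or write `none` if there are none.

i → match
ii → no match
iii → no match — must start with "da"
iv → no match — must end with "da"
v → no match — must start with "da"

i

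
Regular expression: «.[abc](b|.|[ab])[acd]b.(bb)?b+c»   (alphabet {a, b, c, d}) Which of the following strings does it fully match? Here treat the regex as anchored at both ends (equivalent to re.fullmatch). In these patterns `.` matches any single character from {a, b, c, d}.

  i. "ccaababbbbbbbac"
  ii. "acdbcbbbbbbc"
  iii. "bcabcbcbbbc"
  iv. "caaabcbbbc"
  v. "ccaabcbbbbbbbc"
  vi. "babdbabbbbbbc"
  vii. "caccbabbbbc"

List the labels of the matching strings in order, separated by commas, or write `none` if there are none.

i → no match — must end with "bc"
ii. "acdbcbbbbbbc" → no match
iii. "bcabcbcbbbc" → no match
iv. "caaabcbbbc" → match
v → match
vi → match
vii. "caccbabbbbc" → match

iv, v, vi, vii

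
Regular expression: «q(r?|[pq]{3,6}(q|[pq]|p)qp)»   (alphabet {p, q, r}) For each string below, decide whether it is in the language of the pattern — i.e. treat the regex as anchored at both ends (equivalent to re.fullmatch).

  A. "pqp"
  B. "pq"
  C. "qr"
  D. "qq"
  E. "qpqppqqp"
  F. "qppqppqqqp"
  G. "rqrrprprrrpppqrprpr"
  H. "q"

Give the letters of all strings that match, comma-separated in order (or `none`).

A → no match — must start with "q"
B → no match — must start with "q"
C → match
D → no match
E → match
F → match
G → no match — must start with "q"
H → match

C, E, F, H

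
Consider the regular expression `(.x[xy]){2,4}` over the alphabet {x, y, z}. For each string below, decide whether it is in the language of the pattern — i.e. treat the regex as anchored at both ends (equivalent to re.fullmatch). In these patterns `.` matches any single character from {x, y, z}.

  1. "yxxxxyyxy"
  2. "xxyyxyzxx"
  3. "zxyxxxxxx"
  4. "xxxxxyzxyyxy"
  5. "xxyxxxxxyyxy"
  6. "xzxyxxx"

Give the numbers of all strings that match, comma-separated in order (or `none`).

1, 2, 3, 4, 5

1 → match
2 → match
3 → match
4 → match
5 → match
6 → no match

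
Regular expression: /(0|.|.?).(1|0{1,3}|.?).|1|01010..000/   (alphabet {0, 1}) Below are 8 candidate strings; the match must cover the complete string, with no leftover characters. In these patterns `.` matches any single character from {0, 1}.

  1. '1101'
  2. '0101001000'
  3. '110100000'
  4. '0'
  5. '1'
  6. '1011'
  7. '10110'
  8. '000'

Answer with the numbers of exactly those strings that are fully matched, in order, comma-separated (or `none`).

1 → match
2 → match
3 → no match
4 → no match
5 → match
6 → match
7 → no match
8 → match

1, 2, 5, 6, 8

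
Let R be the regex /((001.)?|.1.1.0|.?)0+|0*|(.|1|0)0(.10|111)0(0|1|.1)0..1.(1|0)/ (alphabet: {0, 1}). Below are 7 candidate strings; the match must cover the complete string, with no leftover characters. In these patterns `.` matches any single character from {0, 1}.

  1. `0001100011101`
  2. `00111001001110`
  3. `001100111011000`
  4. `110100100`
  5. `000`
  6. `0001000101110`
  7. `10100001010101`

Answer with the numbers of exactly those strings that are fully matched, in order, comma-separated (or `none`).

2, 5

1 → no match
2 → match
3 → no match
4 → no match
5 → match
6 → no match
7 → no match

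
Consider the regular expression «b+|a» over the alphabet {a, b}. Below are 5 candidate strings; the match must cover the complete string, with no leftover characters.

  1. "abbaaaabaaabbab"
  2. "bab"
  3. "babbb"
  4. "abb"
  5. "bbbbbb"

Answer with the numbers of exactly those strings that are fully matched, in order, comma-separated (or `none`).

5

1 → no match
2 → no match
3 → no match
4 → no match
5 → match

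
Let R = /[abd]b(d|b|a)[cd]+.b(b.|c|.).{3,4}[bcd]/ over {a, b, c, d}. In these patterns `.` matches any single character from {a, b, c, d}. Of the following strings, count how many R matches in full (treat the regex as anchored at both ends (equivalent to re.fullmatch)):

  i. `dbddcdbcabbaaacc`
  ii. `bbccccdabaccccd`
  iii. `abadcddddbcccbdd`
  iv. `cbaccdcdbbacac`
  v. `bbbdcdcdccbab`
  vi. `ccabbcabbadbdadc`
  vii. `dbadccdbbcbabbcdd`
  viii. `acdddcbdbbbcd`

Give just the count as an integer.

1

i → no match
ii → no match
iii → match
iv → no match
v → no match
vi → no match
vii → no match
viii → no match
Total matched: 1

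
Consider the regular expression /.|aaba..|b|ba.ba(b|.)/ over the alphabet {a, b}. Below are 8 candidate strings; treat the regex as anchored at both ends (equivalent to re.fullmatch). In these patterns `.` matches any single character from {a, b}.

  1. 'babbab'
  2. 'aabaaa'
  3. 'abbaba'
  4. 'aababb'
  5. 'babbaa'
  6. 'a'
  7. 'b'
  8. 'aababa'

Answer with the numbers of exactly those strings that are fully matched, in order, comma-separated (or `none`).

1. 'babbab' → match
2. 'aabaaa' → match
3. 'abbaba' → no match
4. 'aababb' → match
5. 'babbaa' → match
6. 'a' → match
7. 'b' → match
8. 'aababa' → match

1, 2, 4, 5, 6, 7, 8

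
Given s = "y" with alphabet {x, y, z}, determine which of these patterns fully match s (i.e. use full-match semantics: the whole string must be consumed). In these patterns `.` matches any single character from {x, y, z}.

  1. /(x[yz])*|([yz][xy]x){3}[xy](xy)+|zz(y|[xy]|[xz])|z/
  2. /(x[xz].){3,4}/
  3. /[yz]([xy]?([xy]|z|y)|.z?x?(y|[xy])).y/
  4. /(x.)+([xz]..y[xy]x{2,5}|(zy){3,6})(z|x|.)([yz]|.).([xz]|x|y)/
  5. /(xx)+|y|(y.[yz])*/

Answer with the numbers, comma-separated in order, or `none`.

1 → no match
2 → no match — must start with "x"
3 → no match
4 → no match — must start with "x"
5 → match

5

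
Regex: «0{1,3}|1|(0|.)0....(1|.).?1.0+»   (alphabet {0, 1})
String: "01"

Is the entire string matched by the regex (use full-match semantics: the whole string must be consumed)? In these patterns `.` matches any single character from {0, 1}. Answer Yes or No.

No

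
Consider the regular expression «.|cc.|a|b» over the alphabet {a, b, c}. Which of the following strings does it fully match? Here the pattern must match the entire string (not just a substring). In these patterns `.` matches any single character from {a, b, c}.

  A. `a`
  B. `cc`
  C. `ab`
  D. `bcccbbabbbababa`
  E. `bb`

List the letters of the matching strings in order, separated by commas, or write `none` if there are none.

A

A → match
B → no match
C → no match
D → no match
E → no match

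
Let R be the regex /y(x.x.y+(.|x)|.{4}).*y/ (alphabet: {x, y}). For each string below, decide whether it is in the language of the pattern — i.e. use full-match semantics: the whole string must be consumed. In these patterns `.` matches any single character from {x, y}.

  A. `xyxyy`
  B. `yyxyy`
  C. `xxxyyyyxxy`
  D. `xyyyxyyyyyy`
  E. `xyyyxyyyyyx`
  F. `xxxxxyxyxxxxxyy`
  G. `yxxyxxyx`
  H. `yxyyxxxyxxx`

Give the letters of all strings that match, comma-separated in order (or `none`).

A → no match — must start with `y`
B → no match
C → no match — must start with `y`
D → no match — must start with `y`
E → no match — must start with `y`
F → no match — must start with `y`
G → no match — must end with `y`
H → no match — must end with `y`

none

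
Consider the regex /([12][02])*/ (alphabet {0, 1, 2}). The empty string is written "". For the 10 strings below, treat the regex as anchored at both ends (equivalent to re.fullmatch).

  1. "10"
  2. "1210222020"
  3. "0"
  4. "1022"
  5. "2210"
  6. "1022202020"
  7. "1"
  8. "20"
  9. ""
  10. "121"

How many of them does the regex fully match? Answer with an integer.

1 → match
2 → match
3 → no match
4 → match
5 → match
6 → match
7 → no match
8 → match
9 → match
10 → no match
Total matched: 7

7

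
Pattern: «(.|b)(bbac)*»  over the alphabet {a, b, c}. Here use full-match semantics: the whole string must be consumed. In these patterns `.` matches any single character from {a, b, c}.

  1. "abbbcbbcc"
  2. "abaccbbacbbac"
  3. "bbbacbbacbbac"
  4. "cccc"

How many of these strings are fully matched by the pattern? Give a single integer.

1

1 → no match
2 → no match
3 → match
4 → no match
Total matched: 1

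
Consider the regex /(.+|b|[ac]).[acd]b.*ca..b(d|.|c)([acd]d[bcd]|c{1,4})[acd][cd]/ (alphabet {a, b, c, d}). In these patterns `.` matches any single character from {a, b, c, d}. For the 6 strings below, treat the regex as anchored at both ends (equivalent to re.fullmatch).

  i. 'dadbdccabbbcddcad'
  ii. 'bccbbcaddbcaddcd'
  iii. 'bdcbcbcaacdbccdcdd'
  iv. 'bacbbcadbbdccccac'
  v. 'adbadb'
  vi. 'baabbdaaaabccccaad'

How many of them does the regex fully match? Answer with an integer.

3

i → match
ii → match
iii → no match
iv → match
v → no match
vi → no match
Total matched: 3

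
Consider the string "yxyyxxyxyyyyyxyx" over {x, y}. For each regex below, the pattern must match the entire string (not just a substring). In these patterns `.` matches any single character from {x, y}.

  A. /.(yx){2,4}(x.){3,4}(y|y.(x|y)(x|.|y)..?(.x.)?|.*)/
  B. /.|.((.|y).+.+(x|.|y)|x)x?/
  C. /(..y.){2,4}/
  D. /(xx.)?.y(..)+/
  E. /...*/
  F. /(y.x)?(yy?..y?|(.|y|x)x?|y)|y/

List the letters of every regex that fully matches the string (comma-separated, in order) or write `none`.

B, C, E

A → no match
B → match
C → match
D → no match
E → match
F → no match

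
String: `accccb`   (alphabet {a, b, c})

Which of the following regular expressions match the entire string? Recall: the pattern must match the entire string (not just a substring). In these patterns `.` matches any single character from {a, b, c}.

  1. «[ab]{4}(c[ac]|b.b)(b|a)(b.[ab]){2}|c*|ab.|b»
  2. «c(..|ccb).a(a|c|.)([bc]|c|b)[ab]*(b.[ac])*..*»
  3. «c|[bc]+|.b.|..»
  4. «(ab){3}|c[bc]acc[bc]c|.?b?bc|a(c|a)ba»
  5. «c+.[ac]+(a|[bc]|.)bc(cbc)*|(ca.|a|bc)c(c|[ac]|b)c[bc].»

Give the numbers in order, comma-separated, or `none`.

1 → no match
2 → no match — must start with `c`
3 → no match
4 → no match
5 → match

5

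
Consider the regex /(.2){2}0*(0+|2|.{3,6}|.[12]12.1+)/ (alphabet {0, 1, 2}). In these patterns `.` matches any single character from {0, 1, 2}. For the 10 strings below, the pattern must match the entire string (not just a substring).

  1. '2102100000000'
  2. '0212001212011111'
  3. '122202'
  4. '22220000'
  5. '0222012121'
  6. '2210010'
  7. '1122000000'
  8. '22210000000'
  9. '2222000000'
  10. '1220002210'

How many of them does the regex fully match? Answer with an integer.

5

1 → no match
2 → match
3 → match
4 → match
5 → match
6 → no match
7 → no match
8 → no match
9 → match
10 → no match
Total matched: 5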